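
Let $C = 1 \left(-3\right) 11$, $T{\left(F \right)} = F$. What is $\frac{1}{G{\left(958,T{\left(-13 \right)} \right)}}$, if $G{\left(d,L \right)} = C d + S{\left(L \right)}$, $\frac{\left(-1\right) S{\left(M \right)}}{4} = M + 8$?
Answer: $- \frac{1}{31594} \approx -3.1652 \cdot 10^{-5}$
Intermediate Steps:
$S{\left(M \right)} = -32 - 4 M$ ($S{\left(M \right)} = - 4 \left(M + 8\right) = - 4 \left(8 + M\right) = -32 - 4 M$)
$C = -33$ ($C = \left(-3\right) 11 = -33$)
$G{\left(d,L \right)} = -32 - 33 d - 4 L$ ($G{\left(d,L \right)} = - 33 d - \left(32 + 4 L\right) = -32 - 33 d - 4 L$)
$\frac{1}{G{\left(958,T{\left(-13 \right)} \right)}} = \frac{1}{-32 - 31614 - -52} = \frac{1}{-32 - 31614 + 52} = \frac{1}{-31594} = - \frac{1}{31594}$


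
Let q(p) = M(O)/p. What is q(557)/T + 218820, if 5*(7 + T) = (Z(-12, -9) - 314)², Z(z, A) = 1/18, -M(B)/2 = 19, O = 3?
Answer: 3890797014161580/17780810777 ≈ 2.1882e+5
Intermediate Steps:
M(B) = -38 (M(B) = -2*19 = -38)
Z(z, A) = 1/18
q(p) = -38/p
T = 31922461/1620 (T = -7 + (1/18 - 314)²/5 = -7 + (-5651/18)²/5 = -7 + (⅕)*(31933801/324) = -7 + 31933801/1620 = 31922461/1620 ≈ 19705.)
q(557)/T + 218820 = (-38/557)/(31922461/1620) + 218820 = -38*1/557*(1620/31922461) + 218820 = -38/557*1620/31922461 + 218820 = -61560/17780810777 + 218820 = 3890797014161580/17780810777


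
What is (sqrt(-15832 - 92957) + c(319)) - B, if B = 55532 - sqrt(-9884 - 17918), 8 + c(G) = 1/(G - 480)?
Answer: -8941941/161 + I*sqrt(27802) + I*sqrt(108789) ≈ -55540.0 + 496.57*I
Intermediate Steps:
c(G) = -8 + 1/(-480 + G) (c(G) = -8 + 1/(G - 480) = -8 + 1/(-480 + G))
B = 55532 - I*sqrt(27802) (B = 55532 - sqrt(-27802) = 55532 - I*sqrt(27802) ≈ 55532.0 - 166.74*I)
(sqrt(-15832 - 92957) + c(319)) - B = (sqrt(-15832 - 92957) + (3841 - 8*319)/(-480 + 319)) - (55532 - I*sqrt(27802)) = (sqrt(-108789) + (3841 - 2552)/(-161)) + (-55532 + I*sqrt(27802)) = (I*sqrt(108789) - 1/161*1289) + (-55532 + I*sqrt(27802)) = (I*sqrt(108789) - 1289/161) + (-55532 + I*sqrt(27802)) = (-1289/161 + I*sqrt(108789)) + (-55532 + I*sqrt(27802)) = -8941941/161 + I*sqrt(27802) + I*sqrt(108789)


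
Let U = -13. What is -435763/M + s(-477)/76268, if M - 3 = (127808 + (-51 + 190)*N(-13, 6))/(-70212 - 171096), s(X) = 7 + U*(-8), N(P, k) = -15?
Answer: -8019816412168761/45623593868 ≈ -1.7578e+5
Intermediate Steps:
s(X) = 111 (s(X) = 7 - 13*(-8) = 7 + 104 = 111)
M = 598201/241308 (M = 3 + (127808 + (-51 + 190)*(-15))/(-70212 - 171096) = 3 + (127808 + 139*(-15))/(-241308) = 3 + (127808 - 2085)*(-1/241308) = 3 + 125723*(-1/241308) = 3 - 125723/241308 = 598201/241308 ≈ 2.4790)
-435763/M + s(-477)/76268 = -435763/598201/241308 + 111/76268 = -435763*241308/598201 + 111*(1/76268) = -105153098004/598201 + 111/76268 = -8019816412168761/45623593868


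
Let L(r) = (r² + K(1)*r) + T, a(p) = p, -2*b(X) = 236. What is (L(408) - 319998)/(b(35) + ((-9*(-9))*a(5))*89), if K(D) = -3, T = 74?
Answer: -154684/35927 ≈ -4.3055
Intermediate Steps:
b(X) = -118 (b(X) = -½*236 = -118)
L(r) = 74 + r² - 3*r (L(r) = (r² - 3*r) + 74 = 74 + r² - 3*r)
(L(408) - 319998)/(b(35) + ((-9*(-9))*a(5))*89) = ((74 + 408² - 3*408) - 319998)/(-118 + (-9*(-9)*5)*89) = ((74 + 166464 - 1224) - 319998)/(-118 + (81*5)*89) = (165314 - 319998)/(-118 + 405*89) = -154684/(-118 + 36045) = -154684/35927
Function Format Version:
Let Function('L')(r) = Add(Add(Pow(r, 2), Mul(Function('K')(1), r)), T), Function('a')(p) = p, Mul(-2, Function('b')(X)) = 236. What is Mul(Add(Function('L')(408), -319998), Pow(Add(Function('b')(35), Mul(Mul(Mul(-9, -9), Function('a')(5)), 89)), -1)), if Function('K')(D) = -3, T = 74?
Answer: Rational(-154684, 35927) ≈ -4.3055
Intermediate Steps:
Function('b')(X) = -118 (Function('b')(X) = Mul(Rational(-1, 2), 236) = -118)
Function('L')(r) = Add(74, Pow(r, 2), Mul(-3, r)) (Function('L')(r) = Add(Add(Pow(r, 2), Mul(-3, r)), 74) = Add(74, Pow(r, 2), Mul(-3, r)))
Mul(Add(Function('L')(408), -319998), Pow(Add(Function('b')(35), Mul(Mul(Mul(-9, -9), Function('a')(5)), 89)), -1)) = Mul(Add(Add(74, Pow(408, 2), Mul(-3, 408)), -319998), Pow(Add(-118, Mul(Mul(Mul(-9, -9), 5), 89)), -1)) = Mul(Add(Add(74, 166464, -1224), -319998), Pow(Add(-118, Mul(Mul(81, 5), 89)), -1)) = Mul(Add(165314, -319998), Pow(Add(-118, Mul(405, 89)), -1)) = Mul(-154684, Pow(Add(-118, 36045), -1)) = Mul(-154684, Pow(35927, -1)) = Mul(-154684, Rational(1, 35927)) = Rational(-154684, 35927)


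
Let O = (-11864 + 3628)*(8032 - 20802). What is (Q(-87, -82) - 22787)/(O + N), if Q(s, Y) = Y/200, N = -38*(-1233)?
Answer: -2278741/10522057400 ≈ -0.00021657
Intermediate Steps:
N = 46854
Q(s, Y) = Y/200 (Q(s, Y) = Y*(1/200) = Y/200)
O = 105173720 (O = -8236*(-12770) = 105173720)
(Q(-87, -82) - 22787)/(O + N) = ((1/200)*(-82) - 22787)/(105173720 + 46854) = (-41/100 - 22787)/105220574 = -2278741/100*1/105220574 = -2278741/10522057400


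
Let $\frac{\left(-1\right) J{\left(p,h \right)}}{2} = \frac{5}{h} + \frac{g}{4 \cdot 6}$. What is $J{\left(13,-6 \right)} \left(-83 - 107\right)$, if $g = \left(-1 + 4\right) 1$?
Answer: $- \frac{1615}{6} \approx -269.17$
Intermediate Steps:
$g = 3$ ($g = 3 \cdot 1 = 3$)
$J{\left(p,h \right)} = - \frac{1}{4} - \frac{10}{h}$ ($J{\left(p,h \right)} = - 2 \left(\frac{5}{h} + \frac{3}{4 \cdot 6}\right) = - 2 \left(\frac{5}{h} + \frac{3}{24}\right) = - 2 \left(\frac{5}{h} + 3 \cdot \frac{1}{24}\right) = - 2 \left(\frac{5}{h} + \frac{1}{8}\right) = - 2 \left(\frac{1}{8} + \frac{5}{h}\right) = - \frac{1}{4} - \frac{10}{h}$)
$J{\left(13,-6 \right)} \left(-83 - 107\right) = \frac{-40 - -6}{4 \left(-6\right)} \left(-83 - 107\right) = \frac{1}{4} \left(- \frac{1}{6}\right) \left(-40 + 6\right) \left(-190\right) = \frac{1}{4} \left(- \frac{1}{6}\right) \left(-34\right) \left(-190\right) = \frac{17}{12} \left(-190\right) = - \frac{1615}{6}$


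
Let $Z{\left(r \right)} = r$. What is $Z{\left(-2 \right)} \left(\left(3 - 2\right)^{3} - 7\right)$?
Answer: $12$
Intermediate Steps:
$Z{\left(-2 \right)} \left(\left(3 - 2\right)^{3} - 7\right) = - 2 \left(\left(3 - 2\right)^{3} - 7\right) = - 2 \left(1^{3} - 7\right) = - 2 \left(1 - 7\right) = \left(-2\right) \left(-6\right) = 12$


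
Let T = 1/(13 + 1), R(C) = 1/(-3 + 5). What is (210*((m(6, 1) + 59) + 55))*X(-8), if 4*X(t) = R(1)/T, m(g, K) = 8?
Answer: 44835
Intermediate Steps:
R(C) = ½ (R(C) = 1/2 = ½)
T = 1/14 ≈ 0.071429
X(t) = 7/4 (X(t) = (1/(2*(1/14)))/4 = ((½)*14)/4 = (¼)*7 = 7/4)
(210*((m(6, 1) + 59) + 55))*X(-8) = (210*((8 + 59) + 55))*(7/4) = (210*(67 + 55))*(7/4) = (210*122)*(7/4) = 25620*(7/4) = 44835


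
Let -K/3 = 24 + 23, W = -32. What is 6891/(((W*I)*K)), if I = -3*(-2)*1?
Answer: 2297/9024 ≈ 0.25454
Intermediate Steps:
K = -141 (K = -3*(24 + 23) = -3*47 = -141)
I = 6 (I = 6*1 = 6)
6891/(((W*I)*K)) = 6891/((-32*6*(-141))) = 6891/((-192*(-141))) = 6891/27072 = 6891*(1/27072) = 2297/9024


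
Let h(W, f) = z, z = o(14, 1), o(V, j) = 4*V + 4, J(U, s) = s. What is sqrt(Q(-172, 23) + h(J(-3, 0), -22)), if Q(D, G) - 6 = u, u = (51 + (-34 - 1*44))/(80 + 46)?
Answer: sqrt(12894)/14 ≈ 8.1108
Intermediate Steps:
u = -3/14 (u = (51 + (-34 - 44))/126 = (51 - 78)*(1/126) = -27*1/126 = -3/14 ≈ -0.21429)
Q(D, G) = 81/14 (Q(D, G) = 6 - 3/14 = 81/14)
o(V, j) = 4 + 4*V
z = 60 (z = 4 + 4*14 = 4 + 56 = 60)
h(W, f) = 60
sqrt(Q(-172, 23) + h(J(-3, 0), -22)) = sqrt(81/14 + 60) = sqrt(921/14) = sqrt(12894)/14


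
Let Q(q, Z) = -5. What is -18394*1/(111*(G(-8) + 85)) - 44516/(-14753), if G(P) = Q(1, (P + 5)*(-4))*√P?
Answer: 2724561266/2431810755 - 36788*I*√2/164835 ≈ 1.1204 - 0.31563*I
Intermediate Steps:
G(P) = -5*√P
-18394*1/(111*(G(-8) + 85)) - 44516/(-14753) = -18394*1/(111*(-10*I*√2 + 85)) - 44516/(-14753) = -18394*1/(111*(-10*I*√2 + 85)) - 44516*(-1/14753) = -18394*1/(111*(-10*I*√2 + 85)) + 44516/14753 = -18394*1/(111*(85 - 10*I*√2)) + 44516/14753 = -18394/(9435 - 1110*I*√2) + 44516/14753 = 44516/14753 - 18394/(9435 - 1110*I*√2)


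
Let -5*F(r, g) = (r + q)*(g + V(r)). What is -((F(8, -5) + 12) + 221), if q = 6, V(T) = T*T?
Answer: -339/5 ≈ -67.800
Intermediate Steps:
V(T) = T**2
F(r, g) = -(6 + r)*(g + r**2)/5 (F(r, g) = -(r + 6)*(g + r**2)/5 = -(6 + r)*(g + r**2)/5)
-((F(8, -5) + 12) + 221) = -(((-6/5*(-5) - 6/5*8**2 - 1/5*8**3 - 1/5*(-5)*8) + 12) + 221) = -(((6 - 6/5*64 - 1/5*512 + 8) + 12) + 221) = -(((6 - 384/5 - 512/5 + 8) + 12) + 221) = -((-826/5 + 12) + 221) = -(-766/5 + 221) = -1*339/5 = -339/5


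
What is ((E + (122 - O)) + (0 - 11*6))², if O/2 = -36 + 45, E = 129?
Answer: 27889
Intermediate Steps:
O = 18 (O = 2*(-36 + 45) = 2*9 = 18)
((E + (122 - O)) + (0 - 11*6))² = ((129 + (122 - 1*18)) + (0 - 11*6))² = ((129 + (122 - 18)) + (0 - 66))² = ((129 + 104) - 66)² = (233 - 66)² = 167² = 27889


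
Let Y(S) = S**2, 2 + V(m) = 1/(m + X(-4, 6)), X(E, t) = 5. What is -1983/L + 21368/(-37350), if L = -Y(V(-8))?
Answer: 332769209/915075 ≈ 363.65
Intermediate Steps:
V(m) = -2 + 1/(5 + m) (V(m) = -2 + 1/(m + 5) = -2 + 1/(5 + m))
L = -49/9 (L = -((-9 - 2*(-8))/(5 - 8))**2 = -((-9 + 16)/(-3))**2 = -(-1/3*7)**2 = -(-7/3)**2 = -1*49/9 = -49/9 ≈ -5.4444)
-1983/L + 21368/(-37350) = -1983/(-49/9) + 21368/(-37350) = -1983*(-9/49) + 21368*(-1/37350) = 17847/49 - 10684/18675 = 332769209/915075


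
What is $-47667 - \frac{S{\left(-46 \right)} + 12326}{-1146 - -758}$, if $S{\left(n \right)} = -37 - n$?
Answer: $- \frac{18482461}{388} \approx -47635.0$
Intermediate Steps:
$-47667 - \frac{S{\left(-46 \right)} + 12326}{-1146 - -758} = -47667 - \frac{\left(-37 - -46\right) + 12326}{-1146 - -758} = -47667 - \frac{\left(-37 + 46\right) + 12326}{-1146 + \left(-24 + 782\right)} = -47667 - \frac{9 + 12326}{-1146 + 758} = -47667 - \frac{12335}{-388} = -47667 - 12335 \left(- \frac{1}{388}\right) = -47667 - - \frac{12335}{388} = -47667 + \frac{12335}{388} = - \frac{18482461}{388}$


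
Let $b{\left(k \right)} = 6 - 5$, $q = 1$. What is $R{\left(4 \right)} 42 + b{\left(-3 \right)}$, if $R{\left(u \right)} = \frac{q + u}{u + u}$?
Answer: $\frac{109}{4} \approx 27.25$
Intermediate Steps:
$b{\left(k \right)} = 1$ ($b{\left(k \right)} = 6 - 5 = 1$)
$R{\left(u \right)} = \frac{1 + u}{2 u}$ ($R{\left(u \right)} = \frac{1 + u}{u + u} = \frac{1 + u}{2 u}$)
$R{\left(4 \right)} 42 + b{\left(-3 \right)} = \frac{1 + 4}{2 \cdot 4} \cdot 42 + 1 = \frac{1}{2} \cdot \frac{1}{4} \cdot 5 \cdot 42 + 1 = \frac{5}{8} \cdot 42 + 1 = \frac{105}{4} + 1 = \frac{109}{4}$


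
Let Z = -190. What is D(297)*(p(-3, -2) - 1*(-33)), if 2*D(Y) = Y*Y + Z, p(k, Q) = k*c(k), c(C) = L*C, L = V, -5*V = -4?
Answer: 17691819/10 ≈ 1.7692e+6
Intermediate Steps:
V = ⅘ (V = -⅕*(-4) = ⅘ ≈ 0.80000)
L = ⅘ ≈ 0.80000
c(C) = 4*C/5
p(k, Q) = 4*k²/5 (p(k, Q) = k*(4*k/5) = 4*k²/5)
D(Y) = -95 + Y²/2 (D(Y) = (Y*Y - 190)/2 = (Y² - 190)/2 = (-190 + Y²)/2 = -95 + Y²/2)
D(297)*(p(-3, -2) - 1*(-33)) = (-95 + (½)*297²)*((⅘)*(-3)² - 1*(-33)) = (-95 + (½)*88209)*((⅘)*9 + 33) = (-95 + 88209/2)*(36/5 + 33) = (88019/2)*(201/5) = 17691819/10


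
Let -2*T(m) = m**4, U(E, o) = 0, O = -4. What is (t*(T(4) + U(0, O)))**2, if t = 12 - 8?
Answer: 262144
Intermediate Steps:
t = 4
T(m) = -m**4/2
(t*(T(4) + U(0, O)))**2 = (4*(-1/2*4**4 + 0))**2 = (4*(-1/2*256 + 0))**2 = (4*(-128 + 0))**2 = (4*(-128))**2 = (-512)**2 = 262144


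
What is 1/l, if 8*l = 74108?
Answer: 2/18527 ≈ 0.00010795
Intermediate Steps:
l = 18527/2 (l = (⅛)*74108 = 18527/2 ≈ 9263.5)
1/l = 1/(18527/2) = 2/18527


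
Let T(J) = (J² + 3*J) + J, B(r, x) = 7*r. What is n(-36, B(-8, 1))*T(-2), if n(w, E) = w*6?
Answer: 864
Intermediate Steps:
n(w, E) = 6*w
T(J) = J² + 4*J
n(-36, B(-8, 1))*T(-2) = (6*(-36))*(-2*(4 - 2)) = -(-432)*2 = -216*(-4) = 864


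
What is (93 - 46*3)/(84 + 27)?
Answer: -15/37 ≈ -0.40541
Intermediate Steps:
(93 - 46*3)/(84 + 27) = (93 - 138)/111 = (1/111)*(-45) = -15/37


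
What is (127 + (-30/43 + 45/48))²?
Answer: 7663426681/473344 ≈ 16190.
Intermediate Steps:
(127 + (-30/43 + 45/48))² = (127 + (-30*1/43 + 45*(1/48)))² = (127 + (-30/43 + 15/16))² = (127 + 165/688)² = (87541/688)² = 7663426681/473344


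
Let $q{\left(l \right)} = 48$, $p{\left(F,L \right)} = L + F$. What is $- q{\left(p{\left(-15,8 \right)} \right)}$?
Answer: $-48$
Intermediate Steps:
$p{\left(F,L \right)} = F + L$
$- q{\left(p{\left(-15,8 \right)} \right)} = \left(-1\right) 48 = -48$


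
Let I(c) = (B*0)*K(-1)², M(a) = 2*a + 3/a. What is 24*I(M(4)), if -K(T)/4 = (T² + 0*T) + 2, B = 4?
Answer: 0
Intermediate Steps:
K(T) = -8 - 4*T² (K(T) = -4*((T² + 0*T) + 2) = -4*((T² + 0) + 2) = -4*(T² + 2) = -4*(2 + T²) = -8 - 4*T²)
I(c) = 0 (I(c) = (4*0)*(-8 - 4*(-1)²)² = 0*(-8 - 4*1)² = 0*(-8 - 4)² = 0*(-12)² = 0*144 = 0)
24*I(M(4)) = 24*0 = 0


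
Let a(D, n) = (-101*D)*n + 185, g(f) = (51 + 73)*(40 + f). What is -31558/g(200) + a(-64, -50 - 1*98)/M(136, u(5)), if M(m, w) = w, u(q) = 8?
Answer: -57389729/480 ≈ -1.1956e+5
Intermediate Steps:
g(f) = 4960 + 124*f (g(f) = 124*(40 + f) = 4960 + 124*f)
a(D, n) = 185 - 101*D*n (a(D, n) = -101*D*n + 185 = 185 - 101*D*n)
-31558/g(200) + a(-64, -50 - 1*98)/M(136, u(5)) = -31558/(4960 + 124*200) + (185 - 101*(-64)*(-50 - 1*98))/8 = -31558/(4960 + 24800) + (185 - 101*(-64)*(-50 - 98))*(1/8) = -31558/29760 + (185 - 101*(-64)*(-148))*(1/8) = -31558*1/29760 + (185 - 956672)*(1/8) = -509/480 - 956487*1/8 = -509/480 - 956487/8 = -57389729/480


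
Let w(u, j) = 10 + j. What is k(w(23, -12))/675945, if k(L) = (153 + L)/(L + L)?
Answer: -151/2703780 ≈ -5.5848e-5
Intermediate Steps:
k(L) = (153 + L)/(2*L) (k(L) = (153 + L)/((2*L)) = (153 + L)*(1/(2*L)) = (153 + L)/(2*L))
k(w(23, -12))/675945 = ((153 + (10 - 12))/(2*(10 - 12)))/675945 = ((½)*(153 - 2)/(-2))*(1/675945) = ((½)*(-½)*151)*(1/675945) = -151/4*1/675945 = -151/2703780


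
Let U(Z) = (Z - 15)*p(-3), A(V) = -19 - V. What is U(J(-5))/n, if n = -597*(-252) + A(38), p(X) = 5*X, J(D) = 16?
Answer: -5/50129 ≈ -9.9743e-5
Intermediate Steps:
U(Z) = 225 - 15*Z (U(Z) = (Z - 15)*(5*(-3)) = (-15 + Z)*(-15) = 225 - 15*Z)
n = 150387 (n = -597*(-252) + (-19 - 1*38) = 150444 + (-19 - 38) = 150444 - 57 = 150387)
U(J(-5))/n = (225 - 15*16)/150387 = (225 - 240)*(1/150387) = -15*1/150387 = -5/50129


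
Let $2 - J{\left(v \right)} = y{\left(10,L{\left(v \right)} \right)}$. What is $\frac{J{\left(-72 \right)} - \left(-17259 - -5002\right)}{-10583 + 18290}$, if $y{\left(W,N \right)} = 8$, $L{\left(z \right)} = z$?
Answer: $\frac{12251}{7707} \approx 1.5896$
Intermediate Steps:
$J{\left(v \right)} = -6$ ($J{\left(v \right)} = 2 - 8 = -6$)
$\frac{J{\left(-72 \right)} - \left(-17259 - -5002\right)}{-10583 + 18290} = \frac{-6 - \left(-17259 - -5002\right)}{-10583 + 18290} = \frac{-6 - \left(-17259 + 5002\right)}{7707} = \left(-6 - -12257\right) \frac{1}{7707} = \left(-6 + 12257\right) \frac{1}{7707} = 12251 \cdot \frac{1}{7707} = \frac{12251}{7707}$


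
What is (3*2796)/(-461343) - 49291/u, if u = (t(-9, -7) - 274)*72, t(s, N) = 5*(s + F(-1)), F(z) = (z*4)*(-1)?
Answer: 7519826983/3310597368 ≈ 2.2714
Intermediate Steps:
F(z) = -4*z (F(z) = (4*z)*(-1) = -4*z)
t(s, N) = 20 + 5*s (t(s, N) = 5*(s - 4*(-1)) = 5*(s + 4) = 5*(4 + s) = 20 + 5*s)
u = -21528 (u = ((20 + 5*(-9)) - 274)*72 = ((20 - 45) - 274)*72 = (-25 - 274)*72 = -299*72 = -21528)
(3*2796)/(-461343) - 49291/u = (3*2796)/(-461343) - 49291/(-21528) = 8388*(-1/461343) - 49291*(-1/21528) = -2796/153781 + 49291/21528 = 7519826983/3310597368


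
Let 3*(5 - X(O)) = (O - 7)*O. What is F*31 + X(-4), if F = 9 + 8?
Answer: 1552/3 ≈ 517.33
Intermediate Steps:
X(O) = 5 - O*(-7 + O)/3 (X(O) = 5 - (O - 7)*O/3 = 5 - (-7 + O)*O/3 = 5 - O*(-7 + O)/3)
F = 17
F*31 + X(-4) = 17*31 + (5 - 1/3*(-4)**2 + (7/3)*(-4)) = 527 + (5 - 1/3*16 - 28/3) = 527 + (5 - 16/3 - 28/3) = 527 - 29/3 = 1552/3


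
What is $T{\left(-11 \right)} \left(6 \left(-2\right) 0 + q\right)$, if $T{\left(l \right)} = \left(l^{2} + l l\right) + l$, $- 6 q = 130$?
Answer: $-5005$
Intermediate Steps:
$q = - \frac{65}{3}$ ($q = \left(- \frac{1}{6}\right) 130 = - \frac{65}{3} \approx -21.667$)
$T{\left(l \right)} = l + 2 l^{2}$ ($T{\left(l \right)} = \left(l^{2} + l^{2}\right) + l = 2 l^{2} + l = l + 2 l^{2}$)
$T{\left(-11 \right)} \left(6 \left(-2\right) 0 + q\right) = - 11 \left(1 + 2 \left(-11\right)\right) \left(6 \left(-2\right) 0 - \frac{65}{3}\right) = - 11 \left(1 - 22\right) \left(\left(-12\right) 0 - \frac{65}{3}\right) = \left(-11\right) \left(-21\right) \left(0 - \frac{65}{3}\right) = 231 \left(- \frac{65}{3}\right) = -5005$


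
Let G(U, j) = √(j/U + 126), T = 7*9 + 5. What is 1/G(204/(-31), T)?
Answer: √1041/347 ≈ 0.092981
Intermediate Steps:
T = 68 (T = 63 + 5 = 68)
G(U, j) = √(126 + j/U)
1/G(204/(-31), T) = 1/(√(126 + 68/((204/(-31))))) = 1/(√(126 + 68/((204*(-1/31))))) = 1/(√(126 + 68/(-204/31))) = 1/(√(126 + 68*(-31/204))) = 1/(√(126 - 31/3)) = 1/(√(347/3)) = 1/(√1041/3) = √1041/347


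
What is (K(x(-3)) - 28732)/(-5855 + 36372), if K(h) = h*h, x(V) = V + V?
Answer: -28696/30517 ≈ -0.94033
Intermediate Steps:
x(V) = 2*V
K(h) = h**2
(K(x(-3)) - 28732)/(-5855 + 36372) = ((2*(-3))**2 - 28732)/(-5855 + 36372) = ((-6)**2 - 28732)/30517 = (36 - 28732)*(1/30517) = -28696*1/30517 = -28696/30517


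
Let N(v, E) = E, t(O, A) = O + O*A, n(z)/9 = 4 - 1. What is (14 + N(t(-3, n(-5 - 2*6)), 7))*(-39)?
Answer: -819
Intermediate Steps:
n(z) = 27 (n(z) = 9*(4 - 1) = 9*3 = 27)
t(O, A) = O + A*O
(14 + N(t(-3, n(-5 - 2*6)), 7))*(-39) = (14 + 7)*(-39) = 21*(-39) = -819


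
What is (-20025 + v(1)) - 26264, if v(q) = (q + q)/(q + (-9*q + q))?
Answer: -324025/7 ≈ -46289.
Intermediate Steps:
v(q) = -2/7 (v(q) = (2*q)/(q - 8*q) = (2*q)/((-7*q)) = (2*q)*(-1/(7*q)) = -2/7)
(-20025 + v(1)) - 26264 = (-20025 - 2/7) - 26264 = -140177/7 - 26264 = -324025/7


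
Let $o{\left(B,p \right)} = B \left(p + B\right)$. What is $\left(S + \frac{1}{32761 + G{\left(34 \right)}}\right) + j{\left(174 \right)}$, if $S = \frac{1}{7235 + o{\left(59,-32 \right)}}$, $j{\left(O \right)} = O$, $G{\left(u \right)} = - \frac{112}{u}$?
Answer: $\frac{855410018389}{4916145468} \approx 174.0$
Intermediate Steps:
$o{\left(B,p \right)} = B \left(B + p\right)$
$S = \frac{1}{8828}$ ($S = \frac{1}{7235 + 59 \left(59 - 32\right)} = \frac{1}{7235 + 59 \cdot 27} = \frac{1}{7235 + 1593} = \frac{1}{8828} \approx 0.00011328$)
$\left(S + \frac{1}{32761 + G{\left(34 \right)}}\right) + j{\left(174 \right)} = \left(\frac{1}{8828} + \frac{1}{32761 - \frac{112}{34}}\right) + 174 = \left(\frac{1}{8828} + \frac{1}{32761 - \frac{56}{17}}\right) + 174 = \left(\frac{1}{8828} + \frac{1}{\frac{556881}{17}}\right) + 174 = \left(\frac{1}{8828} + \frac{17}{556881}\right) + 174 = \frac{706957}{4916145468} + 174 = \frac{855410018389}{4916145468}$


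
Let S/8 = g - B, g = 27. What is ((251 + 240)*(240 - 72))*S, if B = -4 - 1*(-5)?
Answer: 17157504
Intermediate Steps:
B = 1 (B = -4 + 5 = 1)
S = 208 (S = 8*(27 - 1*1) = 8*(27 - 1) = 8*26 = 208)
((251 + 240)*(240 - 72))*S = ((251 + 240)*(240 - 72))*208 = (491*168)*208 = 82488*208 = 17157504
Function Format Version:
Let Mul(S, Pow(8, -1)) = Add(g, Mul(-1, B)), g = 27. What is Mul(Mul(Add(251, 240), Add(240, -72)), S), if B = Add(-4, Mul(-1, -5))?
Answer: 17157504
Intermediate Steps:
B = 1 (B = Add(-4, 5) = 1)
S = 208 (S = Mul(8, Add(27, Mul(-1, 1))) = Mul(8, Add(27, -1)) = Mul(8, 26) = 208)
Mul(Mul(Add(251, 240), Add(240, -72)), S) = Mul(Mul(Add(251, 240), Add(240, -72)), 208) = Mul(Mul(491, 168), 208) = Mul(82488, 208) = 17157504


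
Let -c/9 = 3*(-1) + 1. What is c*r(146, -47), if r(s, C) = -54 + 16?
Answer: -684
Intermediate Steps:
r(s, C) = -38
c = 18 (c = -9*(3*(-1) + 1) = -9*(-3 + 1) = -9*(-2) = 18)
c*r(146, -47) = 18*(-38) = -684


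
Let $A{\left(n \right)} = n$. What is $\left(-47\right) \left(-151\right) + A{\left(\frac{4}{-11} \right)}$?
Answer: $\frac{78063}{11} \approx 7096.6$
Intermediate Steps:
$\left(-47\right) \left(-151\right) + A{\left(\frac{4}{-11} \right)} = \left(-47\right) \left(-151\right) + \frac{4}{-11} = 7097 + 4 \left(- \frac{1}{11}\right) = 7097 - \frac{4}{11} = \frac{78063}{11}$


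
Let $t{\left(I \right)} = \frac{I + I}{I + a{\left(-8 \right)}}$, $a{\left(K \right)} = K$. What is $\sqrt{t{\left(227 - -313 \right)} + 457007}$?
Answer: $\frac{\sqrt{8084032733}}{133} \approx 676.02$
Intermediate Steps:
$t{\left(I \right)} = \frac{2 I}{-8 + I}$ ($t{\left(I \right)} = \frac{I + I}{I - 8} = \frac{2 I}{-8 + I}$)
$\sqrt{t{\left(227 - -313 \right)} + 457007} = \sqrt{\frac{2 \left(227 - -313\right)}{-8 + \left(227 - -313\right)} + 457007} = \sqrt{\frac{2 \left(227 + 313\right)}{-8 + \left(227 + 313\right)} + 457007} = \sqrt{2 \cdot 540 \frac{1}{-8 + 540} + 457007} = \sqrt{2 \cdot 540 \cdot \frac{1}{532} + 457007} = \sqrt{\frac{270}{133} + 457007} = \sqrt{\frac{60782201}{133}} = \frac{\sqrt{8084032733}}{133}$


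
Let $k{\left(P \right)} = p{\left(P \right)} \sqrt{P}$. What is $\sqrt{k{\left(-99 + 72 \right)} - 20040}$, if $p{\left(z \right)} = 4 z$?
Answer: $2 \sqrt{-5010 - 81 i \sqrt{3}} \approx 1.9819 - 141.58 i$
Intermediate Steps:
$k{\left(P \right)} = 4 P^{\frac{3}{2}}$ ($k{\left(P \right)} = 4 P \sqrt{P} = 4 P^{\frac{3}{2}}$)
$\sqrt{k{\left(-99 + 72 \right)} - 20040} = \sqrt{4 \left(-99 + 72\right)^{\frac{3}{2}} - 20040} = \sqrt{4 \left(-27\right)^{\frac{3}{2}} - 20040} = \sqrt{4 \left(- 81 i \sqrt{3}\right) - 20040} = \sqrt{- 324 i \sqrt{3} - 20040} = \sqrt{-20040 - 324 i \sqrt{3}}$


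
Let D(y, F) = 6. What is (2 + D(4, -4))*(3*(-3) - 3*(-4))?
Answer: 24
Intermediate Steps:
(2 + D(4, -4))*(3*(-3) - 3*(-4)) = (2 + 6)*(3*(-3) - 3*(-4)) = 8*(-9 + 12) = 8*3 = 24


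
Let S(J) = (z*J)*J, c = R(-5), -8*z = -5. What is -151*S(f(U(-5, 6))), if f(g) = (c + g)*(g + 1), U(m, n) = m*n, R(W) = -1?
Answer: -610191755/8 ≈ -7.6274e+7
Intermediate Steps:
z = 5/8 (z = -⅛*(-5) = 5/8 ≈ 0.62500)
c = -1
f(g) = (1 + g)*(-1 + g) (f(g) = (-1 + g)*(g + 1) = (-1 + g)*(1 + g) = (1 + g)*(-1 + g))
S(J) = 5*J²/8 (S(J) = (5*J/8)*J = 5*J²/8)
-151*S(f(U(-5, 6))) = -755*(-1 + (-5*6)²)²/8 = -755*(-1 + (-30)²)²/8 = -755*(-1 + 900)²/8 = -755*899²/8 = -755*808201/8 = -151*4041005/8 = -610191755/8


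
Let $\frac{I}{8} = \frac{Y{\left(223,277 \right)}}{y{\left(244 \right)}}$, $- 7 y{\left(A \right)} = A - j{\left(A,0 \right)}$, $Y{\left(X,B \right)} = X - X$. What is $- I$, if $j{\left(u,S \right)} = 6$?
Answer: $0$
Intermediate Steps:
$Y{\left(X,B \right)} = 0$
$y{\left(A \right)} = \frac{6}{7} - \frac{A}{7}$ ($y{\left(A \right)} = - \frac{A - 6}{7} = - \frac{-6 + A}{7} = \frac{6}{7} - \frac{A}{7}$)
$I = 0$ ($I = 8 \frac{0}{\frac{6}{7} - \frac{244}{7}} = 8 \frac{0}{-34} = 8 \cdot 0 \left(- \frac{1}{34}\right) = 8 \cdot 0 = 0$)
$- I = \left(-1\right) 0 = 0$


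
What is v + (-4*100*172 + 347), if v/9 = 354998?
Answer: 3126529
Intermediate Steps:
v = 3194982 (v = 9*354998 = 3194982)
v + (-4*100*172 + 347) = 3194982 + (-4*100*172 + 347) = 3194982 + (-400*172 + 347) = 3194982 + (-68800 + 347) = 3194982 - 68453 = 3126529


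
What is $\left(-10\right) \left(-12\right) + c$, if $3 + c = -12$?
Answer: $105$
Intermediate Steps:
$c = -15$ ($c = -3 - 12 = -15$)
$\left(-10\right) \left(-12\right) + c = \left(-10\right) \left(-12\right) - 15 = 120 - 15 = 105$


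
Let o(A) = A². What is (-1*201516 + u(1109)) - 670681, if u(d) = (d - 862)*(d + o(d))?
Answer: 303182333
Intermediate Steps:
u(d) = (-862 + d)*(d + d²) (u(d) = (d - 862)*(d + d²) = (-862 + d)*(d + d²))
(-1*201516 + u(1109)) - 670681 = (-1*201516 + 1109*(-862 + 1109² - 861*1109)) - 670681 = (-201516 + 1109*(-862 + 1229881 - 954849)) - 670681 = (-201516 + 1109*274170) - 670681 = (-201516 + 304054530) - 670681 = 303853014 - 670681 = 303182333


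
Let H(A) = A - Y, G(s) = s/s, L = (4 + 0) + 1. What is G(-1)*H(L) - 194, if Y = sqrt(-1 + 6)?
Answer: -189 - sqrt(5) ≈ -191.24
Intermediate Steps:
L = 5 (L = 4 + 1 = 5)
Y = sqrt(5) ≈ 2.2361
G(s) = 1
H(A) = A - sqrt(5)
G(-1)*H(L) - 194 = 1*(5 - sqrt(5)) - 194 = (5 - sqrt(5)) - 194 = -189 - sqrt(5)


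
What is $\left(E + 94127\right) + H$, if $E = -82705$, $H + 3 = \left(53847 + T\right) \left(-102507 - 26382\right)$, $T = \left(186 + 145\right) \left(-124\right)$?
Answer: $-1650154448$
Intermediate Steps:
$T = -41044$ ($T = 331 \left(-124\right) = -41044$)
$H = -1650165870$ ($H = -3 + \left(53847 - 41044\right) \left(-102507 - 26382\right) = -3 + 12803 \left(-128889\right) = -3 - 1650165867 = -1650165870$)
$\left(E + 94127\right) + H = \left(-82705 + 94127\right) - 1650165870 = 11422 - 1650165870 = -1650154448$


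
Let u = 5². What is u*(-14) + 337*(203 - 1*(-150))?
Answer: 118611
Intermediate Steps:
u = 25
u*(-14) + 337*(203 - 1*(-150)) = 25*(-14) + 337*(203 - 1*(-150)) = -350 + 337*(203 + 150) = -350 + 337*353 = -350 + 118961 = 118611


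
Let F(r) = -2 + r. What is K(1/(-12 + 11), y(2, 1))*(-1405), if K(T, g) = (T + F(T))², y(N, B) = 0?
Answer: -22480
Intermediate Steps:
K(T, g) = (-2 + 2*T)² (K(T, g) = (T + (-2 + T))² = (-2 + 2*T)²)
K(1/(-12 + 11), y(2, 1))*(-1405) = (4*(-1 + 1/(-12 + 11))²)*(-1405) = (4*(-1 + 1/(-1))²)*(-1405) = (4*(-1 - 1)²)*(-1405) = (4*(-2)²)*(-1405) = (4*4)*(-1405) = 16*(-1405) = -22480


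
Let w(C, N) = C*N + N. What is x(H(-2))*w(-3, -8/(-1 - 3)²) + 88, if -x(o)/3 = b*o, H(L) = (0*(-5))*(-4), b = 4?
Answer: 88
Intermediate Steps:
w(C, N) = N + C*N
H(L) = 0 (H(L) = 0*(-4) = 0)
x(o) = -12*o
x(H(-2))*w(-3, -8/(-1 - 3)²) + 88 = (-12*0)*((-8/(-1 - 3)²)*(1 - 3)) + 88 = 0*(-8/((-4)²)*(-2)) + 88 = 0*(-8/16*(-2)) + 88 = 0*(-8*1/16*(-2)) + 88 = 0*(-½*(-2)) + 88 = 0*1 + 88 = 0 + 88 = 88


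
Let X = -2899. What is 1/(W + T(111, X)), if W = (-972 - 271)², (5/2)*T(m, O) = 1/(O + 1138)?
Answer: 8805/13604156443 ≈ 6.4723e-7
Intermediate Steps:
T(m, O) = 2/(5*(1138 + O)) (T(m, O) = 2/(5*(O + 1138)) = 2/(5*(1138 + O)))
W = 1545049 (W = (-1243)² = 1545049)
1/(W + T(111, X)) = 1/(1545049 + 2/(5*(1138 - 2899))) = 1/(1545049 + (⅖)/(-1761)) = 1/(1545049 + (⅖)*(-1/1761)) = 1/(1545049 - 2/8805) = 1/(13604156443/8805) = 8805/13604156443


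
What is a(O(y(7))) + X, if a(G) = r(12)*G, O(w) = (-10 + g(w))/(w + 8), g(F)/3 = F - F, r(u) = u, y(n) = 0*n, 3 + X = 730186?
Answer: 730168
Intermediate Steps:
X = 730183 (X = -3 + 730186 = 730183)
y(n) = 0
g(F) = 0 (g(F) = 3*(F - F) = 3*0 = 0)
O(w) = -10/(8 + w) (O(w) = (-10 + 0)/(w + 8) = -10/(8 + w))
a(G) = 12*G
a(O(y(7))) + X = 12*(-10/(8 + 0)) + 730183 = 12*(-10/8) + 730183 = 12*(-10*1/8) + 730183 = 12*(-5/4) + 730183 = -15 + 730183 = 730168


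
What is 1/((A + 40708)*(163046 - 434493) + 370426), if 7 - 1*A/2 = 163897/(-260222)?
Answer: -130111/1438225687257147 ≈ -9.0466e-11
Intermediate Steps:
A = 1985451/130111 (A = 14 - 327794/(-260222) = 14 - 327794*(-1)/260222 = 14 - 2*(-163897/260222) = 14 + 163897/130111 = 1985451/130111 ≈ 15.260)
1/((A + 40708)*(163046 - 434493) + 370426) = 1/((1985451/130111 + 40708)*(163046 - 434493) + 370426) = 1/((5298544039/130111)*(-271447) + 370426) = 1/(-1438273883754433/130111 + 370426) = 1/(-1438225687257147/130111) = -130111/1438225687257147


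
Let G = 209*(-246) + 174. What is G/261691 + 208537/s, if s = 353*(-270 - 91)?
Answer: -61101922987/33348069203 ≈ -1.8322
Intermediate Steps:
s = -127433 (s = 353*(-361) = -127433)
G = -51240 (G = -51414 + 174 = -51240)
G/261691 + 208537/s = -51240/261691 + 208537/(-127433) = -51240*1/261691 + 208537*(-1/127433) = -51240/261691 - 208537/127433 = -61101922987/33348069203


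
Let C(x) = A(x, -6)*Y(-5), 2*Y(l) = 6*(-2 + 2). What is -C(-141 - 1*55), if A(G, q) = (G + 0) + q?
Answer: 0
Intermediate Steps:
A(G, q) = G + q
Y(l) = 0 (Y(l) = (6*(-2 + 2))/2 = (6*0)/2 = (½)*0 = 0)
C(x) = 0 (C(x) = (x - 6)*0 = (-6 + x)*0 = 0)
-C(-141 - 1*55) = -1*0 = 0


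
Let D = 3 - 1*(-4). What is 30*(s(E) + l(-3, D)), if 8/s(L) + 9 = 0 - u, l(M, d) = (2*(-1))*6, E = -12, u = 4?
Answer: -4920/13 ≈ -378.46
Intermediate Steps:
D = 7 (D = 3 + 4 = 7)
l(M, d) = -12 (l(M, d) = -2*6 = -12)
s(L) = -8/13 (s(L) = 8/(-9 + (0 - 1*4)) = 8/(-9 + (0 - 4)) = 8/(-9 - 4) = 8/(-13) = 8*(-1/13) = -8/13)
30*(s(E) + l(-3, D)) = 30*(-8/13 - 12) = 30*(-164/13) = -4920/13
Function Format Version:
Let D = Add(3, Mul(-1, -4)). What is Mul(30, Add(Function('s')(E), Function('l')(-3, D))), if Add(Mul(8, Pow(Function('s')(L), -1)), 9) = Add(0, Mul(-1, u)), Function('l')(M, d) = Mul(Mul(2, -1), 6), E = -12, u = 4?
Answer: Rational(-4920, 13) ≈ -378.46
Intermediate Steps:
D = 7 (D = Add(3, 4) = 7)
Function('l')(M, d) = -12 (Function('l')(M, d) = Mul(-2, 6) = -12)
Function('s')(L) = Rational(-8, 13) (Function('s')(L) = Mul(8, Pow(Add(-9, Add(0, Mul(-1, 4))), -1)) = Mul(8, Pow(Add(-9, Add(0, -4)), -1)) = Mul(8, Pow(Add(-9, -4), -1)) = Mul(8, Pow(-13, -1)) = Mul(8, Rational(-1, 13)) = Rational(-8, 13))
Mul(30, Add(Function('s')(E), Function('l')(-3, D))) = Mul(30, Add(Rational(-8, 13), -12)) = Mul(30, Rational(-164, 13)) = Rational(-4920, 13)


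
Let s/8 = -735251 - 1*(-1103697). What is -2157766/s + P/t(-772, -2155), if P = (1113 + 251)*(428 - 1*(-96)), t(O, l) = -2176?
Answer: -4286781/13022 ≈ -329.20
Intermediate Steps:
s = 2947568 (s = 8*(-735251 - 1*(-1103697)) = 8*(-735251 + 1103697) = 8*368446 = 2947568)
P = 714736 (P = 1364*(428 + 96) = 1364*524 = 714736)
-2157766/s + P/t(-772, -2155) = -2157766/2947568 + 714736/(-2176) = -2157766*1/2947568 + 714736*(-1/2176) = -2243/3064 - 44671/136 = -4286781/13022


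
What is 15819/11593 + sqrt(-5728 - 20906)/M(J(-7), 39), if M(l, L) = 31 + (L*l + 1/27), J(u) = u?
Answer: 15819/11593 - 27*I*sqrt(26634)/6533 ≈ 1.3645 - 0.67448*I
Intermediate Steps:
M(l, L) = 838/27 + L*l (M(l, L) = 31 + (L*l + 1/27) = 31 + (1/27 + L*l) = 838/27 + L*l)
15819/11593 + sqrt(-5728 - 20906)/M(J(-7), 39) = 15819/11593 + sqrt(-5728 - 20906)/(838/27 + 39*(-7)) = 15819*(1/11593) + sqrt(-26634)/(838/27 - 273) = 15819/11593 + (I*sqrt(26634))/(-6533/27) = 15819/11593 + (I*sqrt(26634))*(-27/6533) = 15819/11593 - 27*I*sqrt(26634)/6533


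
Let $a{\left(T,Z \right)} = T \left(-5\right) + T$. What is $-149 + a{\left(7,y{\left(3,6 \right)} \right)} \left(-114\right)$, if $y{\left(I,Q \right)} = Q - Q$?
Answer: $3043$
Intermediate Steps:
$y{\left(I,Q \right)} = 0$
$a{\left(T,Z \right)} = - 4 T$ ($a{\left(T,Z \right)} = - 5 T + T = - 4 T$)
$-149 + a{\left(7,y{\left(3,6 \right)} \right)} \left(-114\right) = -149 + \left(-4\right) 7 \left(-114\right) = -149 - -3192 = -149 + 3192 = 3043$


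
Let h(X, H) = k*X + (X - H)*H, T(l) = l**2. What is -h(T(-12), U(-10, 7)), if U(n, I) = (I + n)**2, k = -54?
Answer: 6561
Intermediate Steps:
h(X, H) = -54*X + H*(X - H) (h(X, H) = -54*X + (X - H)*H = -54*X + H*(X - H))
-h(T(-12), U(-10, 7)) = -(-((7 - 10)**2)**2 - 54*(-12)**2 + (7 - 10)**2*(-12)**2) = -(-((-3)**2)**2 - 54*144 + (-3)**2*144) = -(-1*9**2 - 7776 + 9*144) = -(-1*81 - 7776 + 1296) = -(-81 - 7776 + 1296) = -1*(-6561) = 6561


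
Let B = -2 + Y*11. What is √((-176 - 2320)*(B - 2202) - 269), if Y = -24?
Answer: √6159859 ≈ 2481.9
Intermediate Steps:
B = -266 (B = -2 - 24*11 = -2 - 264 = -266)
√((-176 - 2320)*(B - 2202) - 269) = √((-176 - 2320)*(-266 - 2202) - 269) = √(-2496*(-2468) - 269) = √(6160128 - 269) = √6159859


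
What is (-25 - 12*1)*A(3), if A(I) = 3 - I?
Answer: 0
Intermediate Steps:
(-25 - 12*1)*A(3) = (-25 - 12*1)*(3 - 1*3) = (-25 - 12)*(3 - 3) = -37*0 = 0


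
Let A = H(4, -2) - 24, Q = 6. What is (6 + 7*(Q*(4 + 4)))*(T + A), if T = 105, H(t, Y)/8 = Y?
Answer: 22230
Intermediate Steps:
H(t, Y) = 8*Y
A = -40 (A = 8*(-2) - 24 = -16 - 24 = -40)
(6 + 7*(Q*(4 + 4)))*(T + A) = (6 + 7*(6*(4 + 4)))*(105 - 40) = (6 + 7*(6*8))*65 = (6 + 7*48)*65 = (6 + 336)*65 = 342*65 = 22230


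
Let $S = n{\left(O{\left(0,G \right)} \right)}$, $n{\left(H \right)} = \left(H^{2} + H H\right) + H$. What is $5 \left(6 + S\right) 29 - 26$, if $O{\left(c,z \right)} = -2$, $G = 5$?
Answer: $1714$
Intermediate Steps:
$n{\left(H \right)} = H + 2 H^{2}$ ($n{\left(H \right)} = \left(H^{2} + H^{2}\right) + H = 2 H^{2} + H = H + 2 H^{2}$)
$S = 6$ ($S = - 2 \left(1 + 2 \left(-2\right)\right) = - 2 \left(1 - 4\right) = \left(-2\right) \left(-3\right) = 6$)
$5 \left(6 + S\right) 29 - 26 = 5 \left(6 + 6\right) 29 - 26 = 5 \cdot 12 \cdot 29 - 26 = 60 \cdot 29 - 26 = 1740 - 26 = 1714$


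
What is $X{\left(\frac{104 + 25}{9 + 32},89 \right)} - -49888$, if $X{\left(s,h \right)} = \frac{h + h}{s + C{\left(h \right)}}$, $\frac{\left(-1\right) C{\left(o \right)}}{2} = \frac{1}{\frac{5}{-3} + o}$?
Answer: $\frac{418938563}{8388} \approx 49945.0$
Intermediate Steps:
$C{\left(o \right)} = - \frac{2}{- \frac{5}{3} + o}$ ($C{\left(o \right)} = - \frac{2}{\frac{5}{-3} + o} = - \frac{2}{5 \left(- \frac{1}{3}\right) + o} = - \frac{2}{- \frac{5}{3} + o}$)
$X{\left(s,h \right)} = \frac{2 h}{s - \frac{6}{-5 + 3 h}}$ ($X{\left(s,h \right)} = \frac{h + h}{s - \frac{6}{-5 + 3 h}} = \frac{2 h}{s - \frac{6}{-5 + 3 h}}$)
$X{\left(\frac{104 + 25}{9 + 32},89 \right)} - -49888 = 2 \cdot 89 \frac{1}{-6 + \frac{104 + 25}{9 + 32} \left(-5 + 3 \cdot 89\right)} \left(-5 + 3 \cdot 89\right) - -49888 = 2 \cdot 89 \frac{1}{-6 + \frac{129}{41} \left(-5 + 267\right)} \left(-5 + 267\right) + 49888 = 2 \cdot 89 \frac{1}{-6 + 129 \cdot \frac{1}{41} \cdot 262} \cdot 262 + 49888 = 2 \cdot 89 \frac{1}{-6 + \frac{129}{41} \cdot 262} \cdot 262 + 49888 = 2 \cdot 89 \frac{1}{-6 + \frac{33798}{41}} \cdot 262 + 49888 = 2 \cdot 89 \frac{1}{\frac{33552}{41}} \cdot 262 + 49888 = 2 \cdot 89 \cdot \frac{41}{33552} \cdot 262 + 49888 = \frac{478019}{8388} + 49888 = \frac{418938563}{8388}$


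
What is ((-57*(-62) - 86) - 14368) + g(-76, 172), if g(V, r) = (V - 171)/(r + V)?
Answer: -1048567/96 ≈ -10923.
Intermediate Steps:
g(V, r) = (-171 + V)/(V + r)
((-57*(-62) - 86) - 14368) + g(-76, 172) = ((-57*(-62) - 86) - 14368) + (-171 - 76)/(-76 + 172) = ((3534 - 86) - 14368) - 247/96 = (3448 - 14368) + (1/96)*(-247) = -10920 - 247/96 = -1048567/96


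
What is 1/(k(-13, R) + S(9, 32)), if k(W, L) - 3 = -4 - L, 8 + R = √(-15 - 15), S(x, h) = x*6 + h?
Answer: 31/2893 + I*√30/8679 ≈ 0.010716 + 0.00063109*I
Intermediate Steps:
S(x, h) = h + 6*x (S(x, h) = 6*x + h = h + 6*x)
R = -8 + I*√30 (R = -8 + √(-15 - 15) = -8 + √(-30) = -8 + I*√30 ≈ -8.0 + 5.4772*I)
k(W, L) = -1 - L (k(W, L) = 3 + (-4 - L) = -1 - L)
1/(k(-13, R) + S(9, 32)) = 1/((-1 - (-8 + I*√30)) + (32 + 6*9)) = 1/((-1 + (8 - I*√30)) + (32 + 54)) = 1/((7 - I*√30) + 86) = 1/(93 - I*√30)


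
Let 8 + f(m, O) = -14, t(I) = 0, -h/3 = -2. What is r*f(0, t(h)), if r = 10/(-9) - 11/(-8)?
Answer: -209/36 ≈ -5.8056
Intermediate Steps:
h = 6 (h = -3*(-2) = 6)
f(m, O) = -22 (f(m, O) = -8 - 14 = -22)
r = 19/72 (r = 10*(-⅑) - 11*(-⅛) = -10/9 + 11/8 = 19/72 ≈ 0.26389)
r*f(0, t(h)) = (19/72)*(-22) = -209/36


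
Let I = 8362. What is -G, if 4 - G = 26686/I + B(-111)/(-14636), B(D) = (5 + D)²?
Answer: -24115508/15298279 ≈ -1.5764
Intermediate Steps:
G = 24115508/15298279 (G = 4 - (26686/8362 + (5 - 111)²/(-14636)) = 4 - (26686*(1/8362) + (-106)²*(-1/14636)) = 4 - (13343/4181 + 11236*(-1/14636)) = 4 - (13343/4181 - 2809/3659) = 4 - 1*37077608/15298279 = 4 - 37077608/15298279 = 24115508/15298279 ≈ 1.5764)
-G = -1*24115508/15298279 = -24115508/15298279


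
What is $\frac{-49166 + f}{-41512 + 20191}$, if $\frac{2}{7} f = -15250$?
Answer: $\frac{102541}{21321} \approx 4.8094$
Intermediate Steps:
$f = -53375$ ($f = \frac{7}{2} \left(-15250\right) = -53375$)
$\frac{-49166 + f}{-41512 + 20191} = \frac{-49166 - 53375}{-41512 + 20191} = - \frac{102541}{-21321} = \left(-102541\right) \left(- \frac{1}{21321}\right) = \frac{102541}{21321}$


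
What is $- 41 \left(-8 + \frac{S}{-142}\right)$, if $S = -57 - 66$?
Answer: $\frac{41533}{142} \approx 292.49$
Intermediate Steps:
$S = -123$ ($S = -57 - 66 = -123$)
$- 41 \left(-8 + \frac{S}{-142}\right) = - 41 \left(-8 - \frac{123}{-142}\right) = - 41 \left(-8 - - \frac{123}{142}\right) = - 41 \left(-8 + \frac{123}{142}\right) = \left(-41\right) \left(- \frac{1013}{142}\right) = \frac{41533}{142}$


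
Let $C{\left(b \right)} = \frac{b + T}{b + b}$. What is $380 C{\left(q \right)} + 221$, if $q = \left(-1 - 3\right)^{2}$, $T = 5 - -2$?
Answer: $\frac{3953}{8} \approx 494.13$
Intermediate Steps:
$T = 7$ ($T = 5 + 2 = 7$)
$q = 16$ ($q = \left(-4\right)^{2} = 16$)
$C{\left(b \right)} = \frac{7 + b}{2 b}$ ($C{\left(b \right)} = \frac{b + 7}{b + b} = \frac{7 + b}{2 b}$)
$380 C{\left(q \right)} + 221 = 380 \frac{7 + 16}{2 \cdot 16} + 221 = 380 \cdot \frac{1}{2} \cdot \frac{1}{16} \cdot 23 + 221 = 380 \cdot \frac{23}{32} + 221 = \frac{2185}{8} + 221 = \frac{3953}{8}$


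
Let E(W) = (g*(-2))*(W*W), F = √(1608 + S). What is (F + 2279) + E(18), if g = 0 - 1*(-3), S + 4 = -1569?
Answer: 335 + √35 ≈ 340.92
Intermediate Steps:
S = -1573 (S = -4 - 1569 = -1573)
F = √35 (F = √(1608 - 1573) = √35 ≈ 5.9161)
g = 3 (g = 0 + 3 = 3)
E(W) = -6*W² (E(W) = (3*(-2))*(W*W) = -6*W²)
(F + 2279) + E(18) = (√35 + 2279) - 6*18² = (2279 + √35) - 6*324 = (2279 + √35) - 1944 = 335 + √35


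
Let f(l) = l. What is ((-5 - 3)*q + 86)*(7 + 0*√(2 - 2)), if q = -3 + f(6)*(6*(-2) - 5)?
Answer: 6482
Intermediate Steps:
q = -105 (q = -3 + 6*(6*(-2) - 5) = -3 + 6*(-12 - 5) = -3 + 6*(-17) = -3 - 102 = -105)
((-5 - 3)*q + 86)*(7 + 0*√(2 - 2)) = ((-5 - 3)*(-105) + 86)*(7 + 0*√(2 - 2)) = (-8*(-105) + 86)*(7 + 0*√0) = (840 + 86)*(7 + 0*0) = 926*(7 + 0) = 926*7 = 6482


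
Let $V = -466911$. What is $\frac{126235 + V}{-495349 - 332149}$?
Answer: $\frac{24334}{59107} \approx 0.41169$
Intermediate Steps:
$\frac{126235 + V}{-495349 - 332149} = \frac{126235 - 466911}{-495349 - 332149} = - \frac{340676}{-827498} = \left(-340676\right) \left(- \frac{1}{827498}\right) = \frac{24334}{59107}$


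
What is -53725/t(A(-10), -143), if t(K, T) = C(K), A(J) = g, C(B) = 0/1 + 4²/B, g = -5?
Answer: 268625/16 ≈ 16789.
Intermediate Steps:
C(B) = 16/B (C(B) = 0*1 + 16/B = 0 + 16/B = 16/B)
A(J) = -5
t(K, T) = 16/K
-53725/t(A(-10), -143) = -53725/(16/(-5)) = -53725/(16*(-⅕)) = -53725/(-16/5) = -53725*(-5/16) = 268625/16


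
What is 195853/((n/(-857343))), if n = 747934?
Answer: -167913198579/747934 ≈ -2.2450e+5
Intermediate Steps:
195853/((n/(-857343))) = 195853/((747934/(-857343))) = 195853/((747934*(-1/857343))) = 195853/(-747934/857343) = 195853*(-857343/747934) = -167913198579/747934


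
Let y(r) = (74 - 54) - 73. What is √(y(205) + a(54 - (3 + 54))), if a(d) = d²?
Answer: 2*I*√11 ≈ 6.6332*I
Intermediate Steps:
y(r) = -53 (y(r) = 20 - 73 = -53)
√(y(205) + a(54 - (3 + 54))) = √(-53 + (54 - (3 + 54))²) = √(-53 + (54 - 1*57)²) = √(-53 + (54 - 57)²) = √(-53 + (-3)²) = √(-53 + 9) = √(-44) = 2*I*√11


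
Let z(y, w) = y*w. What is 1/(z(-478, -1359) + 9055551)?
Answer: 1/9705153 ≈ 1.0304e-7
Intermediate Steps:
z(y, w) = w*y
1/(z(-478, -1359) + 9055551) = 1/(-1359*(-478) + 9055551) = 1/(649602 + 9055551) = 1/9705153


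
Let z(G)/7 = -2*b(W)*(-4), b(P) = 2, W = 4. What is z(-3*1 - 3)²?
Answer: 12544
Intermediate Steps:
z(G) = 112 (z(G) = 7*(-2*2*(-4)) = 7*(-4*(-4)) = 7*16 = 112)
z(-3*1 - 3)² = 112² = 12544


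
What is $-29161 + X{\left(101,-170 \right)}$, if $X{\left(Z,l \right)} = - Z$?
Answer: $-29262$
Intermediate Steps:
$-29161 + X{\left(101,-170 \right)} = -29161 - 101 = -29262$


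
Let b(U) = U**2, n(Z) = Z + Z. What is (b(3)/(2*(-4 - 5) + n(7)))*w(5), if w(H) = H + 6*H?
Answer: -315/4 ≈ -78.750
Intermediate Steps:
w(H) = 7*H
n(Z) = 2*Z
(b(3)/(2*(-4 - 5) + n(7)))*w(5) = (3**2/(2*(-4 - 5) + 2*7))*(7*5) = (9/(2*(-9) + 14))*35 = (9/(-18 + 14))*35 = (9/(-4))*35 = (9*(-1/4))*35 = -9/4*35 = -315/4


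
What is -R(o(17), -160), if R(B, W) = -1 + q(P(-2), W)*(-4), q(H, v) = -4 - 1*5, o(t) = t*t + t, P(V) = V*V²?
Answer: -35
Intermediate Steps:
P(V) = V³
o(t) = t + t² (o(t) = t² + t = t + t²)
q(H, v) = -9 (q(H, v) = -4 - 5 = -9)
R(B, W) = 35 (R(B, W) = -1 - 9*(-4) = -1 + 36 = 35)
-R(o(17), -160) = -1*35 = -35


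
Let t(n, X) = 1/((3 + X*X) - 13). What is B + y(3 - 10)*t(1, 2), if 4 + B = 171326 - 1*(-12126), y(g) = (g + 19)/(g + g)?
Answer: 1284137/7 ≈ 1.8345e+5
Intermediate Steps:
t(n, X) = 1/(-10 + X²) (t(n, X) = 1/((3 + X²) - 13) = 1/(-10 + X²))
y(g) = (19 + g)/(2*g) (y(g) = (19 + g)/((2*g)) = (19 + g)*(1/(2*g)) = (19 + g)/(2*g))
B = 183448 (B = -4 + (171326 - 1*(-12126)) = -4 + (171326 + 12126) = -4 + 183452 = 183448)
B + y(3 - 10)*t(1, 2) = 183448 + ((19 + (3 - 10))/(2*(3 - 10)))/(-10 + 2²) = 183448 + ((½)*(19 - 7)/(-7))/(-10 + 4) = 183448 + ((½)*(-⅐)*12)/(-6) = 183448 - 6/7*(-⅙) = 183448 + ⅐ = 1284137/7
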